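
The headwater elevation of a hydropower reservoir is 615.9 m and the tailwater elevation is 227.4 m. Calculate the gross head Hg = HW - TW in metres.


Hg = 615.9 - 227.4 = 388.5000 m


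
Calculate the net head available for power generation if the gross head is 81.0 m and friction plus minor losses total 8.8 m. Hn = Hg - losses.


Hn = 81.0 - 8.8 = 72.2000 m


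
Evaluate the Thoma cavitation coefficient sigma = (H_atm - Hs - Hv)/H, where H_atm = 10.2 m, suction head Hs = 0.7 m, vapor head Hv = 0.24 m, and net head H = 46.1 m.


sigma = (10.2 - 0.7 - 0.24) / 46.1 = 0.2009


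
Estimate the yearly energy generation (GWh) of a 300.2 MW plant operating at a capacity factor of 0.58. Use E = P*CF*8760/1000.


E = 300.2 * 0.58 * 8760 / 1000 = 1525.2562 GWh


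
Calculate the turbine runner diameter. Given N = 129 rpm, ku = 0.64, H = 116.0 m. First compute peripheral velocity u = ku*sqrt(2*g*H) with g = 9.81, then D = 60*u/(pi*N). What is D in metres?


u = 0.64 * sqrt(2*9.81*116.0) = 30.5322 m/s
D = 60 * 30.5322 / (pi * 129) = 4.5203 m


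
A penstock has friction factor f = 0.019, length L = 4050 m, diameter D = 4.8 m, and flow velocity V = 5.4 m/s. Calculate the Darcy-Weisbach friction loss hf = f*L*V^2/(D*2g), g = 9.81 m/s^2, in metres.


hf = 0.019 * 4050 * 5.4^2 / (4.8 * 2 * 9.81) = 23.8263 m


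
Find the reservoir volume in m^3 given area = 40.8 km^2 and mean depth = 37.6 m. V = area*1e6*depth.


V = 40.8 * 1e6 * 37.6 = 1.5341e+09 m^3


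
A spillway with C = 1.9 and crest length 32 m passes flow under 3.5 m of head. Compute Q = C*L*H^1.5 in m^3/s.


Q = 1.9 * 32 * 3.5^1.5 = 398.1123 m^3/s


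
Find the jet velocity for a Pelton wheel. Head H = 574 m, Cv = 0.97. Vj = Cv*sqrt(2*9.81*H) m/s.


Vj = 0.97 * sqrt(2*9.81*574) = 102.9383 m/s


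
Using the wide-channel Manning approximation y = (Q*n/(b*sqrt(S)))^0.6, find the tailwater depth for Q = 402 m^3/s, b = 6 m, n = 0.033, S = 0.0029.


y = (402 * 0.033 / (6 * 0.0029^0.5))^0.6 = 9.2904 m


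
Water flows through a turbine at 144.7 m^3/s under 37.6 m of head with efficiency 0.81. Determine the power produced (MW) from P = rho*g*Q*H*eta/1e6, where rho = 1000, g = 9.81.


P = 1000 * 9.81 * 144.7 * 37.6 * 0.81 / 1e6 = 43.2325 MW


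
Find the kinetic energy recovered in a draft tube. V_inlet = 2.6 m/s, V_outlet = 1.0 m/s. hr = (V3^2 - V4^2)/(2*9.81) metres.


hr = (2.6^2 - 1.0^2) / (2*9.81) = 0.2936 m


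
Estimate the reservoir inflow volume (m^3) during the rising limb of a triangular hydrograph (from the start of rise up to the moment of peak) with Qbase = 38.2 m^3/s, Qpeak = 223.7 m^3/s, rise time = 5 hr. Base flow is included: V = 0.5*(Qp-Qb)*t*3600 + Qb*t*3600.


V = 0.5*(223.7 - 38.2)*5*3600 + 38.2*5*3600 = 2.3571e+06 m^3


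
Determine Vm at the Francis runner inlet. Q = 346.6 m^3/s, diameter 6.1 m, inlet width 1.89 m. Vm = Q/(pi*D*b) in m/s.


Vm = 346.6 / (pi * 6.1 * 1.89) = 9.5695 m/s


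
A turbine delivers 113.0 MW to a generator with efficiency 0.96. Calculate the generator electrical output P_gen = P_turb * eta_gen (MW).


P_gen = 113.0 * 0.96 = 108.4800 MW


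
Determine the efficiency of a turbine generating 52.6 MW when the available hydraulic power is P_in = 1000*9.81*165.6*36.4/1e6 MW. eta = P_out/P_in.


P_in = 1000 * 9.81 * 165.6 * 36.4 / 1e6 = 59.1331 MW
eta = 52.6 / 59.1331 = 0.8895


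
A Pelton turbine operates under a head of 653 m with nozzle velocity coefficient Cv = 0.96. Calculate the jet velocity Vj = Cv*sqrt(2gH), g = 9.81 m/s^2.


Vj = 0.96 * sqrt(2*9.81*653) = 108.6619 m/s


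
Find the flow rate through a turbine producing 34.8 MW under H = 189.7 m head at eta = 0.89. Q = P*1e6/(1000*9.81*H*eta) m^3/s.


Q = 34.8 * 1e6 / (1000 * 9.81 * 189.7 * 0.89) = 21.0113 m^3/s


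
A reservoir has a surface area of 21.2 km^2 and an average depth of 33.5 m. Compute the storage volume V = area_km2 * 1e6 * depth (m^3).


V = 21.2 * 1e6 * 33.5 = 7.1020e+08 m^3


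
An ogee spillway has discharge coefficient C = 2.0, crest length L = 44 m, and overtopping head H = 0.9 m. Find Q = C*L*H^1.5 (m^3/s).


Q = 2.0 * 44 * 0.9^1.5 = 75.1357 m^3/s


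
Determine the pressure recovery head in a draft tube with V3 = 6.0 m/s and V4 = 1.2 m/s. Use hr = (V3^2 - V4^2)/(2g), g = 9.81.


hr = (6.0^2 - 1.2^2) / (2*9.81) = 1.7615 m


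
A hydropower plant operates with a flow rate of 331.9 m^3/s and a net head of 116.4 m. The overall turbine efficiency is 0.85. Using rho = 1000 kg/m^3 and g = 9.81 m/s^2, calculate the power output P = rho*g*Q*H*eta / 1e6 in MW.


P = 1000 * 9.81 * 331.9 * 116.4 * 0.85 / 1e6 = 322.1426 MW


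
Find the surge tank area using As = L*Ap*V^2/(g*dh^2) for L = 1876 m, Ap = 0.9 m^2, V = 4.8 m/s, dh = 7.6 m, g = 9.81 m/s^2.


As = 1876 * 0.9 * 4.8^2 / (9.81 * 7.6^2) = 68.6533 m^2


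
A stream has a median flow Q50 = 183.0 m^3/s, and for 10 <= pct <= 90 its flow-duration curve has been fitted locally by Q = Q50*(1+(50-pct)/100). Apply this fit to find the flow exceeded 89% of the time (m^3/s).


Q = 183.0 * (1 + (50 - 89)/100) = 111.6300 m^3/s


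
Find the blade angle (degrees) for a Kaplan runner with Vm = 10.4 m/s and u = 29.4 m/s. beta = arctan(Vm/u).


beta = arctan(10.4 / 29.4) = 19.4808 degrees


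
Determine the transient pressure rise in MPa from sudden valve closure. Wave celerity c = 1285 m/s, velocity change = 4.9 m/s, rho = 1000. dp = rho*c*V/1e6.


dp = 1000 * 1285 * 4.9 / 1e6 = 6.2965 MPa


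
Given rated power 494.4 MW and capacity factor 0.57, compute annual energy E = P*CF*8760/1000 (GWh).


E = 494.4 * 0.57 * 8760 / 1000 = 2468.6381 GWh


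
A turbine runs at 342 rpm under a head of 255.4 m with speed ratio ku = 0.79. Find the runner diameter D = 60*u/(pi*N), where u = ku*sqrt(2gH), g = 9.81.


u = 0.79 * sqrt(2*9.81*255.4) = 55.9226 m/s
D = 60 * 55.9226 / (pi * 342) = 3.1229 m


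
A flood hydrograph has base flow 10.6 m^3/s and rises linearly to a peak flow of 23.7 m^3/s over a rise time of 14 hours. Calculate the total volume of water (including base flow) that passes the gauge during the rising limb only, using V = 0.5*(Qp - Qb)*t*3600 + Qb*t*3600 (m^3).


V = 0.5*(23.7 - 10.6)*14*3600 + 10.6*14*3600 = 864360.0000 m^3


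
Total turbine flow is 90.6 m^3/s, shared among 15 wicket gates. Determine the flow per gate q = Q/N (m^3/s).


q = 90.6 / 15 = 6.0400 m^3/s


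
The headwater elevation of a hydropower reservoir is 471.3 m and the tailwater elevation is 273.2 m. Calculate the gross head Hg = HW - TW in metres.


Hg = 471.3 - 273.2 = 198.1000 m


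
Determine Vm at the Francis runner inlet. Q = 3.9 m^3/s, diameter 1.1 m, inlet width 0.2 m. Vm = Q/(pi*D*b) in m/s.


Vm = 3.9 / (pi * 1.1 * 0.2) = 5.6428 m/s


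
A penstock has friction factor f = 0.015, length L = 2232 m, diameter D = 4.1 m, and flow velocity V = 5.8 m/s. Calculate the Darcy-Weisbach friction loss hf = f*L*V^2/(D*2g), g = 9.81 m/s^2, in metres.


hf = 0.015 * 2232 * 5.8^2 / (4.1 * 2 * 9.81) = 14.0010 m


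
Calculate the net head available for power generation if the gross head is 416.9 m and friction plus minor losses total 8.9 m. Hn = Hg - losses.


Hn = 416.9 - 8.9 = 408.0000 m


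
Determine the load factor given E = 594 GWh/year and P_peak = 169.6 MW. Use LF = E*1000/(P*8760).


LF = 594 * 1000 / (169.6 * 8760) = 0.3998


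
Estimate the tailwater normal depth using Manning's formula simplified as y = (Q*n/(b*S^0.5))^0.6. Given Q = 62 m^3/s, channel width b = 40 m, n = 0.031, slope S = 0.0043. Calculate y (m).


y = (62 * 0.031 / (40 * 0.0043^0.5))^0.6 = 0.8298 m


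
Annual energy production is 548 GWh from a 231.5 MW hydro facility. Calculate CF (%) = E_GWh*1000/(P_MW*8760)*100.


CF = 548 * 1000 / (231.5 * 8760) * 100 = 27.0225 %


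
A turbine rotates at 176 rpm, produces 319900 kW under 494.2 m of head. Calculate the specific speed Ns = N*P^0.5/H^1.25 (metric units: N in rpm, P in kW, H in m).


Ns = 176 * 319900^0.5 / 494.2^1.25 = 42.7210


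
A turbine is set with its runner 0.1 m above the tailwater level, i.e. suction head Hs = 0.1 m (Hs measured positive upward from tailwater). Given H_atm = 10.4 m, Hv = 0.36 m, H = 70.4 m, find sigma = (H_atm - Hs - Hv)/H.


sigma = (10.4 - 0.1 - 0.36) / 70.4 = 0.1412


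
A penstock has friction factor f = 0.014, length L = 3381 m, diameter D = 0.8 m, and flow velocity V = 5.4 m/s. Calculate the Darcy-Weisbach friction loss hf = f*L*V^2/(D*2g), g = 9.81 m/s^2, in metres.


hf = 0.014 * 3381 * 5.4^2 / (0.8 * 2 * 9.81) = 87.9370 m


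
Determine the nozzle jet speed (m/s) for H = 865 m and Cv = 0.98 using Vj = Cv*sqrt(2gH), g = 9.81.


Vj = 0.98 * sqrt(2*9.81*865) = 127.6685 m/s


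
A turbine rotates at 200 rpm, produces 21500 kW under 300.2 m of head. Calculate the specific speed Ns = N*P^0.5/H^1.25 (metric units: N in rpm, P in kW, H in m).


Ns = 200 * 21500^0.5 / 300.2^1.25 = 23.4685


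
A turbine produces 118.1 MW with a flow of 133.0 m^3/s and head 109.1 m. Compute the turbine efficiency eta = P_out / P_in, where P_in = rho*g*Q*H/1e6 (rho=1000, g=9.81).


P_in = 1000 * 9.81 * 133.0 * 109.1 / 1e6 = 142.3460 MW
eta = 118.1 / 142.3460 = 0.8297


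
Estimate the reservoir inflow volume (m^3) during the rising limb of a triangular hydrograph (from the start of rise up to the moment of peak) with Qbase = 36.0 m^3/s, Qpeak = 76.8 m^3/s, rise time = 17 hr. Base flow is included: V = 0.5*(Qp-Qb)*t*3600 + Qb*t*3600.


V = 0.5*(76.8 - 36.0)*17*3600 + 36.0*17*3600 = 3.4517e+06 m^3


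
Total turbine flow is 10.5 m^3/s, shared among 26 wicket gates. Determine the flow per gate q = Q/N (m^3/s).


q = 10.5 / 26 = 0.4038 m^3/s


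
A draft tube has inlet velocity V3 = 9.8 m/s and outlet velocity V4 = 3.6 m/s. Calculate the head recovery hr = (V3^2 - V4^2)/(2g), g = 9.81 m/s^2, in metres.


hr = (9.8^2 - 3.6^2) / (2*9.81) = 4.2345 m


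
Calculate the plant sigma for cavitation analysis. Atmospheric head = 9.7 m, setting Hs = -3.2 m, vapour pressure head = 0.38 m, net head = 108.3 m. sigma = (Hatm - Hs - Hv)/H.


sigma = (9.7 - (-3.2) - 0.38) / 108.3 = 0.1156


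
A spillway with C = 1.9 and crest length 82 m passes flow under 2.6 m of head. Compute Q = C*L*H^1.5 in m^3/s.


Q = 1.9 * 82 * 2.6^1.5 = 653.1719 m^3/s


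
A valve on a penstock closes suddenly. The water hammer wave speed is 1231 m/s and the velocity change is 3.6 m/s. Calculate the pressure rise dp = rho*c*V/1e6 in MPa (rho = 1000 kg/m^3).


dp = 1000 * 1231 * 3.6 / 1e6 = 4.4316 MPa


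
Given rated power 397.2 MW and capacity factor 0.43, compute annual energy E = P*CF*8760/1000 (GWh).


E = 397.2 * 0.43 * 8760 / 1000 = 1496.1730 GWh


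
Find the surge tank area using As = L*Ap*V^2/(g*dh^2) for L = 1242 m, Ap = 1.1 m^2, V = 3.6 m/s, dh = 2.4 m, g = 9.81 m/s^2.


As = 1242 * 1.1 * 3.6^2 / (9.81 * 2.4^2) = 313.3486 m^2


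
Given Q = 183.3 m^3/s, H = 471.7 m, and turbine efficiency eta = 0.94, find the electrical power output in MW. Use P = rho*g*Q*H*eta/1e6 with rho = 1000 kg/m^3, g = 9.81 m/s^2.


P = 1000 * 9.81 * 183.3 * 471.7 * 0.94 / 1e6 = 797.3063 MW


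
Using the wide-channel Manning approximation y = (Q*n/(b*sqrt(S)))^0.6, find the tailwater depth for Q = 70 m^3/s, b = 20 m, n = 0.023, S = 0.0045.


y = (70 * 0.023 / (20 * 0.0045^0.5))^0.6 = 1.1156 m


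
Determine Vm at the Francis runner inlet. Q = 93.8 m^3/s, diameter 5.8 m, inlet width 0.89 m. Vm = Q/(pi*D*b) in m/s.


Vm = 93.8 / (pi * 5.8 * 0.89) = 5.7841 m/s


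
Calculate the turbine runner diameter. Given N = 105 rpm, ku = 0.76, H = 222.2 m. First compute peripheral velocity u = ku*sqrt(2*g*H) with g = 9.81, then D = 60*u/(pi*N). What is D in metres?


u = 0.76 * sqrt(2*9.81*222.2) = 50.1805 m/s
D = 60 * 50.1805 / (pi * 105) = 9.1274 m


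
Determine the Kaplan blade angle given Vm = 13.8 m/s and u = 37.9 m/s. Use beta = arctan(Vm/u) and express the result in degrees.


beta = arctan(13.8 / 37.9) = 20.0074 degrees


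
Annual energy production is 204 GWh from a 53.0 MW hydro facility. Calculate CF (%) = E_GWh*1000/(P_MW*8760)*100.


CF = 204 * 1000 / (53.0 * 8760) * 100 = 43.9390 %


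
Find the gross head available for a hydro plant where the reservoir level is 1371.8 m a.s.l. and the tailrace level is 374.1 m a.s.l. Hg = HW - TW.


Hg = 1371.8 - 374.1 = 997.7000 m


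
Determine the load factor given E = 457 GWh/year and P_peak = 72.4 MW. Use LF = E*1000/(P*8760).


LF = 457 * 1000 / (72.4 * 8760) = 0.7206


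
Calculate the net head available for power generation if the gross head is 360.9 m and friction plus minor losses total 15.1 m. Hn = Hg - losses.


Hn = 360.9 - 15.1 = 345.8000 m


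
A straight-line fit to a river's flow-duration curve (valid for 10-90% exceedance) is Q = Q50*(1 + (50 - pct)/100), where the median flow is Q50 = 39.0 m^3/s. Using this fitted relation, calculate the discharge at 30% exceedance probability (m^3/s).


Q = 39.0 * (1 + (50 - 30)/100) = 46.8000 m^3/s


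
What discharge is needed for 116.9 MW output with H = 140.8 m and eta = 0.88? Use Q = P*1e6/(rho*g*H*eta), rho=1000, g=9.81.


Q = 116.9 * 1e6 / (1000 * 9.81 * 140.8 * 0.88) = 96.1746 m^3/s


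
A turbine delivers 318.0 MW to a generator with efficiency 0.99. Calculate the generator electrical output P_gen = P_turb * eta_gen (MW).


P_gen = 318.0 * 0.99 = 314.8200 MW


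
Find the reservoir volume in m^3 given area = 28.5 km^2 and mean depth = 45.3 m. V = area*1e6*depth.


V = 28.5 * 1e6 * 45.3 = 1.2910e+09 m^3


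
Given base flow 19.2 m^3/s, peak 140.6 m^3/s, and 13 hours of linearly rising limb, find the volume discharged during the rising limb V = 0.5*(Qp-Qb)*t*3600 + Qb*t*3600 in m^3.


V = 0.5*(140.6 - 19.2)*13*3600 + 19.2*13*3600 = 3.7393e+06 m^3


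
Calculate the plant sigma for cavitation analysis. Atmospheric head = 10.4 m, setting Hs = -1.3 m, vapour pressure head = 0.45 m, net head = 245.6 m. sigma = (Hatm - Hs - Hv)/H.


sigma = (10.4 - (-1.3) - 0.45) / 245.6 = 0.0458


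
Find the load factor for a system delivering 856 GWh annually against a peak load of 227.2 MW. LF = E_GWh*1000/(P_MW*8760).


LF = 856 * 1000 / (227.2 * 8760) = 0.4301


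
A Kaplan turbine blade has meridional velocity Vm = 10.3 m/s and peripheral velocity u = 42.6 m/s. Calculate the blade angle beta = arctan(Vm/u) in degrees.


beta = arctan(10.3 / 42.6) = 13.5923 degrees


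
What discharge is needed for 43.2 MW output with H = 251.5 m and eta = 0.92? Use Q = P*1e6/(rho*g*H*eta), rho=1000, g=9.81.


Q = 43.2 * 1e6 / (1000 * 9.81 * 251.5 * 0.92) = 19.0322 m^3/s


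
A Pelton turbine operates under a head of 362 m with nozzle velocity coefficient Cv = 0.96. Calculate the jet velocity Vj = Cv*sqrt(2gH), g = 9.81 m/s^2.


Vj = 0.96 * sqrt(2*9.81*362) = 80.9049 m/s


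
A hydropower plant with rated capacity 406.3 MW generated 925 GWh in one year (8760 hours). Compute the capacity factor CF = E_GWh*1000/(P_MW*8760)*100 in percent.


CF = 925 * 1000 / (406.3 * 8760) * 100 = 25.9891 %


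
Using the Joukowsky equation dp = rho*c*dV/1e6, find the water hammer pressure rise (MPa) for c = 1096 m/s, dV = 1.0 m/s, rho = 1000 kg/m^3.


dp = 1000 * 1096 * 1.0 / 1e6 = 1.0960 MPa


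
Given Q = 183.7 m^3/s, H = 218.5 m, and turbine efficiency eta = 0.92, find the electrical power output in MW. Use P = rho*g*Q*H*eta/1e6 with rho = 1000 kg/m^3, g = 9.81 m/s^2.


P = 1000 * 9.81 * 183.7 * 218.5 * 0.92 / 1e6 = 362.2575 MW


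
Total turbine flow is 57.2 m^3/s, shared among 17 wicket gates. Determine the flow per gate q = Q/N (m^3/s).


q = 57.2 / 17 = 3.3647 m^3/s


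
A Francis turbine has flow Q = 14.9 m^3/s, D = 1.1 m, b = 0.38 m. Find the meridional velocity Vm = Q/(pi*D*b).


Vm = 14.9 / (pi * 1.1 * 0.38) = 11.3465 m/s


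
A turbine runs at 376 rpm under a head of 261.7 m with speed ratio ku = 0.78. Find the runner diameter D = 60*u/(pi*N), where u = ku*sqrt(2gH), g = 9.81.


u = 0.78 * sqrt(2*9.81*261.7) = 55.8915 m/s
D = 60 * 55.8915 / (pi * 376) = 2.8390 m


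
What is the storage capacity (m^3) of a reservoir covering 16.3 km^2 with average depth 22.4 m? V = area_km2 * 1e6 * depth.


V = 16.3 * 1e6 * 22.4 = 3.6512e+08 m^3


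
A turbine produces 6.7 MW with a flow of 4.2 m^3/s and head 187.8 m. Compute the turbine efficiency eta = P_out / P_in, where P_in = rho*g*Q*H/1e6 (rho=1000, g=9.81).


P_in = 1000 * 9.81 * 4.2 * 187.8 / 1e6 = 7.7377 MW
eta = 6.7 / 7.7377 = 0.8659


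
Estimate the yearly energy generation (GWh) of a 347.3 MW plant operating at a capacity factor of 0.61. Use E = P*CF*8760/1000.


E = 347.3 * 0.61 * 8760 / 1000 = 1855.8323 GWh


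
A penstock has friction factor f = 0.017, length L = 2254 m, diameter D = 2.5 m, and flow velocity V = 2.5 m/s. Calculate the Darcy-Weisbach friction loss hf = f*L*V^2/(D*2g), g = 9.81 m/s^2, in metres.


hf = 0.017 * 2254 * 2.5^2 / (2.5 * 2 * 9.81) = 4.8825 m


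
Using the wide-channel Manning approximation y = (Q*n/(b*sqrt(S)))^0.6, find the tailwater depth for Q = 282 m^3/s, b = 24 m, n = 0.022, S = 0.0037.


y = (282 * 0.022 / (24 * 0.0037^0.5))^0.6 = 2.3824 m


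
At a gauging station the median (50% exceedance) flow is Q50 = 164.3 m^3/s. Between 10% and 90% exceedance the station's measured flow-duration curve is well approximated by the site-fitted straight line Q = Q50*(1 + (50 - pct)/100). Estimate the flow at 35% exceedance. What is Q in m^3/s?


Q = 164.3 * (1 + (50 - 35)/100) = 188.9450 m^3/s


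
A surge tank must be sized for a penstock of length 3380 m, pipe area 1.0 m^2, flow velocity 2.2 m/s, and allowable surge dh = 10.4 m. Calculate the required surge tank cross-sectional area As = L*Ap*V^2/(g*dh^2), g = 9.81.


As = 3380 * 1.0 * 2.2^2 / (9.81 * 10.4^2) = 15.4179 m^2


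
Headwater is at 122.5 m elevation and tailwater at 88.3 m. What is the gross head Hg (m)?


Hg = 122.5 - 88.3 = 34.2000 m


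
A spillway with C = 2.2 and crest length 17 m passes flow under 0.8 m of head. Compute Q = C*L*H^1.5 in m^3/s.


Q = 2.2 * 17 * 0.8^1.5 = 26.7613 m^3/s


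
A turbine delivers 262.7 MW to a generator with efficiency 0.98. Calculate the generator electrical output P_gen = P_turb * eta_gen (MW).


P_gen = 262.7 * 0.98 = 257.4460 MW


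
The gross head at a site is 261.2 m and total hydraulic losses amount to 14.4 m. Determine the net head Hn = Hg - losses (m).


Hn = 261.2 - 14.4 = 246.8000 m


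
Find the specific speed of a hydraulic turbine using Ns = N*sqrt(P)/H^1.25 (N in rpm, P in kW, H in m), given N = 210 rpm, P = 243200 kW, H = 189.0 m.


Ns = 210 * 243200^0.5 / 189.0^1.25 = 147.7828


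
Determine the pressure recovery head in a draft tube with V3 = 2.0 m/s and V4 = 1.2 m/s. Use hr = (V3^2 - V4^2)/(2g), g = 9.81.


hr = (2.0^2 - 1.2^2) / (2*9.81) = 0.1305 m


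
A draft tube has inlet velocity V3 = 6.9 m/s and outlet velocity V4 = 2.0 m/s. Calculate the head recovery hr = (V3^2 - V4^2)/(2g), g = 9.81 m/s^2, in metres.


hr = (6.9^2 - 2.0^2) / (2*9.81) = 2.2227 m


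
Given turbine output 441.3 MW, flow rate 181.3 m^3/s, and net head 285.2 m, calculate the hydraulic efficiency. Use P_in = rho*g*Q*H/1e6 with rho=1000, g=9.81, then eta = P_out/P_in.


P_in = 1000 * 9.81 * 181.3 * 285.2 / 1e6 = 507.2433 MW
eta = 441.3 / 507.2433 = 0.8700


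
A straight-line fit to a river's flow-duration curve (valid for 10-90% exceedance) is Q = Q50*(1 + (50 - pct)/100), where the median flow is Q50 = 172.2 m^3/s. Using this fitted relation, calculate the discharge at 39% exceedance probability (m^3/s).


Q = 172.2 * (1 + (50 - 39)/100) = 191.1420 m^3/s


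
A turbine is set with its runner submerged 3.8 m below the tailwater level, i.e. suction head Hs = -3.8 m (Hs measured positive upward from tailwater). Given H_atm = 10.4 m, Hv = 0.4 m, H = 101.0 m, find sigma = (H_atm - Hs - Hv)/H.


sigma = (10.4 - (-3.8) - 0.4) / 101.0 = 0.1366


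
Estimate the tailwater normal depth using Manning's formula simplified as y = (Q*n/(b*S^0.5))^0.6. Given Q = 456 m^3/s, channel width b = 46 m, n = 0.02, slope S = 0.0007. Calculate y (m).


y = (456 * 0.02 / (46 * 0.0007^0.5))^0.6 = 3.3482 m


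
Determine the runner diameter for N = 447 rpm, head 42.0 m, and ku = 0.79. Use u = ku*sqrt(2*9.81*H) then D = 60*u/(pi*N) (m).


u = 0.79 * sqrt(2*9.81*42.0) = 22.6778 m/s
D = 60 * 22.6778 / (pi * 447) = 0.9689 m


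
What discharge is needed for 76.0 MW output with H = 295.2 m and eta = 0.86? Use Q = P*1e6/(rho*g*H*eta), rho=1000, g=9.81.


Q = 76.0 * 1e6 / (1000 * 9.81 * 295.2 * 0.86) = 30.5162 m^3/s


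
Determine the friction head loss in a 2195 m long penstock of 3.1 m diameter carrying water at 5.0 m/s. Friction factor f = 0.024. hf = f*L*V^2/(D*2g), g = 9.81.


hf = 0.024 * 2195 * 5.0^2 / (3.1 * 2 * 9.81) = 21.6533 m


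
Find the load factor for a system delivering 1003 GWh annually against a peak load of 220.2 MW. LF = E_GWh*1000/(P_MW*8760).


LF = 1003 * 1000 / (220.2 * 8760) = 0.5200


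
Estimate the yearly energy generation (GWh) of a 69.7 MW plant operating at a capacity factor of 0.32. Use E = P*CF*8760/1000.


E = 69.7 * 0.32 * 8760 / 1000 = 195.3830 GWh


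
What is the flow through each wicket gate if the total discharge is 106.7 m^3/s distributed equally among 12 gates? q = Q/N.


q = 106.7 / 12 = 8.8917 m^3/s


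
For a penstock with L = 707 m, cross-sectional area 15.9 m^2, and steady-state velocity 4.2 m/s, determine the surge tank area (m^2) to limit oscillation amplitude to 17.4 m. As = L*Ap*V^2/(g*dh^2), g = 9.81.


As = 707 * 15.9 * 4.2^2 / (9.81 * 17.4^2) = 66.7648 m^2


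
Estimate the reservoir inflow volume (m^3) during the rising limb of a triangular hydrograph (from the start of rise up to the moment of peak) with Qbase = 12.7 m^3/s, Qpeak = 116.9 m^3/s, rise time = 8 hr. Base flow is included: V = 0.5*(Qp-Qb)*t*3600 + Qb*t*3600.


V = 0.5*(116.9 - 12.7)*8*3600 + 12.7*8*3600 = 1.8662e+06 m^3


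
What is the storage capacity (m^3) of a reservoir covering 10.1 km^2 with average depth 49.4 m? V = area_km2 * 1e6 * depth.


V = 10.1 * 1e6 * 49.4 = 4.9894e+08 m^3


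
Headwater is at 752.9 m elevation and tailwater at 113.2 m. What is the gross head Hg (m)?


Hg = 752.9 - 113.2 = 639.7000 m


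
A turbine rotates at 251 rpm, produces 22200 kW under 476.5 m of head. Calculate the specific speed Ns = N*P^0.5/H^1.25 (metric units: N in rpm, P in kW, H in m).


Ns = 251 * 22200^0.5 / 476.5^1.25 = 16.7985


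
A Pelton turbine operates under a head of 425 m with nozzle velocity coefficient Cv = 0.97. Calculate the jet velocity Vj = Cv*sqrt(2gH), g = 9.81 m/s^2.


Vj = 0.97 * sqrt(2*9.81*425) = 88.5759 m/s


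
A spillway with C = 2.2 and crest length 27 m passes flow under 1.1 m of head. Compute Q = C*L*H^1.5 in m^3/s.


Q = 2.2 * 27 * 1.1^1.5 = 68.5292 m^3/s


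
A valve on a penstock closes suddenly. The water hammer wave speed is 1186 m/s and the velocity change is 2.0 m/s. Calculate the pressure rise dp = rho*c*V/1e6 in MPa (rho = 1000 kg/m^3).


dp = 1000 * 1186 * 2.0 / 1e6 = 2.3720 MPa


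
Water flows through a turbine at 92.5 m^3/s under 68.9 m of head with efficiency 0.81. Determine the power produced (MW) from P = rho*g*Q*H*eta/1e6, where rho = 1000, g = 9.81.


P = 1000 * 9.81 * 92.5 * 68.9 * 0.81 / 1e6 = 50.6425 MW


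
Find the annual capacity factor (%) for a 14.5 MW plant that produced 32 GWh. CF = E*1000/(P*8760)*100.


CF = 32 * 1000 / (14.5 * 8760) * 100 = 25.1929 %


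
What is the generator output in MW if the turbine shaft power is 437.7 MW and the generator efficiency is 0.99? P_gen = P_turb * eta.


P_gen = 437.7 * 0.99 = 433.3230 MW


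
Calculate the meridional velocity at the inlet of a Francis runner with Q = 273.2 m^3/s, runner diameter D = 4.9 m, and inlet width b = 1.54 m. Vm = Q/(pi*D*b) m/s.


Vm = 273.2 / (pi * 4.9 * 1.54) = 11.5243 m/s


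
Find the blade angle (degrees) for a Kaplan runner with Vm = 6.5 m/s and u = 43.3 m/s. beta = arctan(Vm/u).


beta = arctan(6.5 / 43.3) = 8.5372 degrees


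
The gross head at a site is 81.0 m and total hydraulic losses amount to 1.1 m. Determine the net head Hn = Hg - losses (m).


Hn = 81.0 - 1.1 = 79.9000 m


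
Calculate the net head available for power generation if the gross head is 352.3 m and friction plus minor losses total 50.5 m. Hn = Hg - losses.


Hn = 352.3 - 50.5 = 301.8000 m


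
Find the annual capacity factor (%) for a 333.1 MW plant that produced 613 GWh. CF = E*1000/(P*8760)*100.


CF = 613 * 1000 / (333.1 * 8760) * 100 = 21.0079 %


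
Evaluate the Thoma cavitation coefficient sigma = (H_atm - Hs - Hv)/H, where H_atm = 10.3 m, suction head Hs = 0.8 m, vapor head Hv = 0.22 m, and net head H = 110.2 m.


sigma = (10.3 - 0.8 - 0.22) / 110.2 = 0.0842


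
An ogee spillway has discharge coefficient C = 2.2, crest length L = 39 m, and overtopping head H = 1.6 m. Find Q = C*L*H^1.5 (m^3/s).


Q = 2.2 * 39 * 1.6^1.5 = 173.6470 m^3/s


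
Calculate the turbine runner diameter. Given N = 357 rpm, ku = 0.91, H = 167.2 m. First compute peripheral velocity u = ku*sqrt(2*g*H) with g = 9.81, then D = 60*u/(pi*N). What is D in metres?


u = 0.91 * sqrt(2*9.81*167.2) = 52.1206 m/s
D = 60 * 52.1206 / (pi * 357) = 2.7883 m


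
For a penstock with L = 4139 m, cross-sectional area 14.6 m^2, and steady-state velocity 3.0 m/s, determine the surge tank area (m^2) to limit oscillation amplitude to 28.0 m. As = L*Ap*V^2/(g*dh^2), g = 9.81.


As = 4139 * 14.6 * 3.0^2 / (9.81 * 28.0^2) = 70.7141 m^2


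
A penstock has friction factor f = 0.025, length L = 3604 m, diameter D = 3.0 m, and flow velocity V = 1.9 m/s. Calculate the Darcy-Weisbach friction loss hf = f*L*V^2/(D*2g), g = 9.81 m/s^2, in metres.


hf = 0.025 * 3604 * 1.9^2 / (3.0 * 2 * 9.81) = 5.5260 m


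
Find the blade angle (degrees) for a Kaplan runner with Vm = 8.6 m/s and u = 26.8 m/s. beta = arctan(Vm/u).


beta = arctan(8.6 / 26.8) = 17.7912 degrees


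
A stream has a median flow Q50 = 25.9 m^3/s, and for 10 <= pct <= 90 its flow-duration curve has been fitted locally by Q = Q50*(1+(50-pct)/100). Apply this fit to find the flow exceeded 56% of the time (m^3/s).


Q = 25.9 * (1 + (50 - 56)/100) = 24.3460 m^3/s


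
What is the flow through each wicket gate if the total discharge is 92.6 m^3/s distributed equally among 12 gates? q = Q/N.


q = 92.6 / 12 = 7.7167 m^3/s


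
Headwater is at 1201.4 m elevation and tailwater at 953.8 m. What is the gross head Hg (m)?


Hg = 1201.4 - 953.8 = 247.6000 m


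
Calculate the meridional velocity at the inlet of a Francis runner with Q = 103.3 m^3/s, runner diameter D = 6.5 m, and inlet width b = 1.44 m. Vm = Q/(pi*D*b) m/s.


Vm = 103.3 / (pi * 6.5 * 1.44) = 3.5130 m/s


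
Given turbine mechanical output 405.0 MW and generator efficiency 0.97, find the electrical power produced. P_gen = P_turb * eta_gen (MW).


P_gen = 405.0 * 0.97 = 392.8500 MW


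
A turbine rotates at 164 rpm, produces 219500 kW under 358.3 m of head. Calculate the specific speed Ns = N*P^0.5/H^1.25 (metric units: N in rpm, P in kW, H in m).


Ns = 164 * 219500^0.5 / 358.3^1.25 = 49.2893


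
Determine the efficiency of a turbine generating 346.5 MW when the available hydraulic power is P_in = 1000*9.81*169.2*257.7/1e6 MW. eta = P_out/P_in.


P_in = 1000 * 9.81 * 169.2 * 257.7 / 1e6 = 427.7439 MW
eta = 346.5 / 427.7439 = 0.8101


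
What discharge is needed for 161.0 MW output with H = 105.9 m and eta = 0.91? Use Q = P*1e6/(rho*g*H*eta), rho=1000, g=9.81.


Q = 161.0 * 1e6 / (1000 * 9.81 * 105.9 * 0.91) = 170.3019 m^3/s


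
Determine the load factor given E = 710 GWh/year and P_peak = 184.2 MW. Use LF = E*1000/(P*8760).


LF = 710 * 1000 / (184.2 * 8760) = 0.4400


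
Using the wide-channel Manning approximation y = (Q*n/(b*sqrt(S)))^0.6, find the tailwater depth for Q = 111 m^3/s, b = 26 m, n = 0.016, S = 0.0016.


y = (111 * 0.016 / (26 * 0.0016^0.5))^0.6 = 1.3786 m


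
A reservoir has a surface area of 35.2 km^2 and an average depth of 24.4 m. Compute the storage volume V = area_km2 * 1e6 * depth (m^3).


V = 35.2 * 1e6 * 24.4 = 8.5888e+08 m^3


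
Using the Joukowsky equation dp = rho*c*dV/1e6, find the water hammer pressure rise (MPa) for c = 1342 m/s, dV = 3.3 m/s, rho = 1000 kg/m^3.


dp = 1000 * 1342 * 3.3 / 1e6 = 4.4286 MPa


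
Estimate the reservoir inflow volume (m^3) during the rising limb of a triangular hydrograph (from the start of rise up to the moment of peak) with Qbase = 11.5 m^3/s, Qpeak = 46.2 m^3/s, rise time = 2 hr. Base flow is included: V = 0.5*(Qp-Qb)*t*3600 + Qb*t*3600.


V = 0.5*(46.2 - 11.5)*2*3600 + 11.5*2*3600 = 207720.0000 m^3


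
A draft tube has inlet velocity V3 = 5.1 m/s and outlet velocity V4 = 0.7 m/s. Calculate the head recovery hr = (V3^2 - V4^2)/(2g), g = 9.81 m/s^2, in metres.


hr = (5.1^2 - 0.7^2) / (2*9.81) = 1.3007 m


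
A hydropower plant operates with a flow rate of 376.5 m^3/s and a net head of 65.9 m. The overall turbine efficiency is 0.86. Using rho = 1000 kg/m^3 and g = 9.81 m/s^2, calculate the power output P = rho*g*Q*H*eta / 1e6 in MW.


P = 1000 * 9.81 * 376.5 * 65.9 * 0.86 / 1e6 = 209.3234 MW


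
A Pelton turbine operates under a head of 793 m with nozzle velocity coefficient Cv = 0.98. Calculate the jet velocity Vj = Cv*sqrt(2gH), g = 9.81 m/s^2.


Vj = 0.98 * sqrt(2*9.81*793) = 122.2397 m/s


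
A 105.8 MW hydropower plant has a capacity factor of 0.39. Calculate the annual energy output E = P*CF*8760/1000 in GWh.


E = 105.8 * 0.39 * 8760 / 1000 = 361.4551 GWh


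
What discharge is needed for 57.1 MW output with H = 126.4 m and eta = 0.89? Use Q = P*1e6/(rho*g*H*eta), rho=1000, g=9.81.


Q = 57.1 * 1e6 / (1000 * 9.81 * 126.4 * 0.89) = 51.7404 m^3/s


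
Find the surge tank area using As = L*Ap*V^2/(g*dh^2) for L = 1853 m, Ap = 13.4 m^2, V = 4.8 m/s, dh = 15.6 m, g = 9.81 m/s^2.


As = 1853 * 13.4 * 4.8^2 / (9.81 * 15.6^2) = 239.6318 m^2


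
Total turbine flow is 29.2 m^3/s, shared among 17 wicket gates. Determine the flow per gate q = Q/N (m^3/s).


q = 29.2 / 17 = 1.7176 m^3/s


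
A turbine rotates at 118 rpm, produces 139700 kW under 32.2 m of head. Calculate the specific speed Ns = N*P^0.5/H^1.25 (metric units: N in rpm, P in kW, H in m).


Ns = 118 * 139700^0.5 / 32.2^1.25 = 574.9901


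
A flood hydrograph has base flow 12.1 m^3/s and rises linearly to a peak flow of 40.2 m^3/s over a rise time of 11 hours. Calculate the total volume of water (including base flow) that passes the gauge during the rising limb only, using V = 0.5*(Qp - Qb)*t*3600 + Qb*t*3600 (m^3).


V = 0.5*(40.2 - 12.1)*11*3600 + 12.1*11*3600 = 1.0355e+06 m^3


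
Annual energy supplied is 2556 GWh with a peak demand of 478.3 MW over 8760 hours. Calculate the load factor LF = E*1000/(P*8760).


LF = 2556 * 1000 / (478.3 * 8760) = 0.6100


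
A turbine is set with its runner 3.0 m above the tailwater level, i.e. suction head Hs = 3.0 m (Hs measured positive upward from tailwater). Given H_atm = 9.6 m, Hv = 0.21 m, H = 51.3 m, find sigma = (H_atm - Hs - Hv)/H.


sigma = (9.6 - 3.0 - 0.21) / 51.3 = 0.1246


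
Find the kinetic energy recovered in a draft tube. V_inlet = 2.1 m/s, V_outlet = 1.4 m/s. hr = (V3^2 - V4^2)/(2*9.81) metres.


hr = (2.1^2 - 1.4^2) / (2*9.81) = 0.1249 m


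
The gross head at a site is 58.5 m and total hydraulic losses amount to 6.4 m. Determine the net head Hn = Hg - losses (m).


Hn = 58.5 - 6.4 = 52.1000 m


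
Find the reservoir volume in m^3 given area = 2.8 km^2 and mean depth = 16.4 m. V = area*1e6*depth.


V = 2.8 * 1e6 * 16.4 = 4.5920e+07 m^3


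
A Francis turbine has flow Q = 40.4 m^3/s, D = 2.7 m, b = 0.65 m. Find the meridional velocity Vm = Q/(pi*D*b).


Vm = 40.4 / (pi * 2.7 * 0.65) = 7.3275 m/s


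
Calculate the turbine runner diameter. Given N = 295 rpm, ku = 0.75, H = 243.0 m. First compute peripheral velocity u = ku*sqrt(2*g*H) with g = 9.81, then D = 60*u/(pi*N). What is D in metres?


u = 0.75 * sqrt(2*9.81*243.0) = 51.7862 m/s
D = 60 * 51.7862 / (pi * 295) = 3.3527 m


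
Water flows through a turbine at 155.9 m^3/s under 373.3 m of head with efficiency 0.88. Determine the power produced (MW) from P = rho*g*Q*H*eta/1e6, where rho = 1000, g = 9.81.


P = 1000 * 9.81 * 155.9 * 373.3 * 0.88 / 1e6 = 502.4071 MW


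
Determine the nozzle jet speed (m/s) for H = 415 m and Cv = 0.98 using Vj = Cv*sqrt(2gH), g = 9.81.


Vj = 0.98 * sqrt(2*9.81*415) = 88.4300 m/s


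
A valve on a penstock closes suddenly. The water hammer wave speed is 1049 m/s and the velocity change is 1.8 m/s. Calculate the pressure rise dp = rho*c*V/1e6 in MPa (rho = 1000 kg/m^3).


dp = 1000 * 1049 * 1.8 / 1e6 = 1.8882 MPa


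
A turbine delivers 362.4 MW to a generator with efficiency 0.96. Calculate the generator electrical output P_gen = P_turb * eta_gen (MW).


P_gen = 362.4 * 0.96 = 347.9040 MW


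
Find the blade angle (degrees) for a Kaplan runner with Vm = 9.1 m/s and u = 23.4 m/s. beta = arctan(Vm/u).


beta = arctan(9.1 / 23.4) = 21.2505 degrees


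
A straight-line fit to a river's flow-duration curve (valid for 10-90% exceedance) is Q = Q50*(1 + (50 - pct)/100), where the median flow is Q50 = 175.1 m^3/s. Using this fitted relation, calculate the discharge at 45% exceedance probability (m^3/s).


Q = 175.1 * (1 + (50 - 45)/100) = 183.8550 m^3/s


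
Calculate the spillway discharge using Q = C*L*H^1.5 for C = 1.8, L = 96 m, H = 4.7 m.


Q = 1.8 * 96 * 4.7^1.5 = 1760.7209 m^3/s


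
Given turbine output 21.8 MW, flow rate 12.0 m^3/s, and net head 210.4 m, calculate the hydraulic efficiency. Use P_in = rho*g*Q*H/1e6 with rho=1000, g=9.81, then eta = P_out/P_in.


P_in = 1000 * 9.81 * 12.0 * 210.4 / 1e6 = 24.7683 MW
eta = 21.8 / 24.7683 = 0.8802


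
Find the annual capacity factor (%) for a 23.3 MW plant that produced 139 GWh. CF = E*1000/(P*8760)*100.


CF = 139 * 1000 / (23.3 * 8760) * 100 = 68.1012 %


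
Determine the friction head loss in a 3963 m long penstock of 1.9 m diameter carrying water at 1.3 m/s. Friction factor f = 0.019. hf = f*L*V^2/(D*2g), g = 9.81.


hf = 0.019 * 3963 * 1.3^2 / (1.9 * 2 * 9.81) = 3.4136 m


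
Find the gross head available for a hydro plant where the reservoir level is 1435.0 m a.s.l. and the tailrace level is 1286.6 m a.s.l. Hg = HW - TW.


Hg = 1435.0 - 1286.6 = 148.4000 m


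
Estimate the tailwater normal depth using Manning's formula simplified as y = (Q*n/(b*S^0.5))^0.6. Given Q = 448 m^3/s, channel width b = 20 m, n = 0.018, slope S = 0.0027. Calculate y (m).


y = (448 * 0.018 / (20 * 0.0027^0.5))^0.6 = 3.4190 m


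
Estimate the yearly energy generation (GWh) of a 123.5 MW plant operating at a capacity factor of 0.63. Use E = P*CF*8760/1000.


E = 123.5 * 0.63 * 8760 / 1000 = 681.5718 GWh


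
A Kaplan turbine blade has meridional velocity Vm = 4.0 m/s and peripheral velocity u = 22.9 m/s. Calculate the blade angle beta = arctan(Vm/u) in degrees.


beta = arctan(4.0 / 22.9) = 9.9080 degrees


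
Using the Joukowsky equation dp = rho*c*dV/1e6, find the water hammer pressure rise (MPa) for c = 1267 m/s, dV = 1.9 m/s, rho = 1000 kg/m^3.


dp = 1000 * 1267 * 1.9 / 1e6 = 2.4073 MPa


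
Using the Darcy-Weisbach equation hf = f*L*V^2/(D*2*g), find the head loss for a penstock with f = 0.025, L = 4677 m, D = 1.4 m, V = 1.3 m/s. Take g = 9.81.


hf = 0.025 * 4677 * 1.3^2 / (1.4 * 2 * 9.81) = 7.1939 m


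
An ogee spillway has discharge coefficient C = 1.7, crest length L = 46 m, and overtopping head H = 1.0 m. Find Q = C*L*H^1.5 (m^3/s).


Q = 1.7 * 46 * 1.0^1.5 = 78.2000 m^3/s


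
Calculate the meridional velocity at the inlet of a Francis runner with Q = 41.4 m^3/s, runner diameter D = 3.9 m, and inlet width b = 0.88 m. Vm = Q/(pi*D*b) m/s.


Vm = 41.4 / (pi * 3.9 * 0.88) = 3.8398 m/s


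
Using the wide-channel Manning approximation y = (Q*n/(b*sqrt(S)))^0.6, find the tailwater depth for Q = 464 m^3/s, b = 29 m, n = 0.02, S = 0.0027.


y = (464 * 0.02 / (29 * 0.0027^0.5))^0.6 = 2.9763 m


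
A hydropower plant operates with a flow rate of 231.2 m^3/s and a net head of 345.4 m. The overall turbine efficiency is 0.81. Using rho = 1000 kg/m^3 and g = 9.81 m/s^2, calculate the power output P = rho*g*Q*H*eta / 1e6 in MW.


P = 1000 * 9.81 * 231.2 * 345.4 * 0.81 / 1e6 = 634.5476 MW


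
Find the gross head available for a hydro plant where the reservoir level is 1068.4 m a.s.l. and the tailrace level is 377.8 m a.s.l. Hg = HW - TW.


Hg = 1068.4 - 377.8 = 690.6000 m


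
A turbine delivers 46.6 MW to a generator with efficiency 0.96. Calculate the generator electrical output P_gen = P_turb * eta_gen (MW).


P_gen = 46.6 * 0.96 = 44.7360 MW


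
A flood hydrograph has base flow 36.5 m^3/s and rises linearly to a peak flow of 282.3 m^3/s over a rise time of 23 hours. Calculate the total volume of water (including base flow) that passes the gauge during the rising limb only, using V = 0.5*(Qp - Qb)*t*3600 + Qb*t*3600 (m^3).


V = 0.5*(282.3 - 36.5)*23*3600 + 36.5*23*3600 = 1.3198e+07 m^3


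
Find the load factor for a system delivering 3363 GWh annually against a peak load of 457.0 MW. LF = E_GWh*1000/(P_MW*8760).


LF = 3363 * 1000 / (457.0 * 8760) = 0.8401


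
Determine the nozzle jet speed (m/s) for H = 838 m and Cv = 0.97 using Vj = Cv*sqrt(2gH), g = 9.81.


Vj = 0.97 * sqrt(2*9.81*838) = 124.3779 m/s


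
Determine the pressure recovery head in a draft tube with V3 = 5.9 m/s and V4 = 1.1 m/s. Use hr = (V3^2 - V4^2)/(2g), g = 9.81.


hr = (5.9^2 - 1.1^2) / (2*9.81) = 1.7125 m


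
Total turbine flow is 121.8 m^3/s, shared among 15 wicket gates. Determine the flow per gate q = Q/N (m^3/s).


q = 121.8 / 15 = 8.1200 m^3/s


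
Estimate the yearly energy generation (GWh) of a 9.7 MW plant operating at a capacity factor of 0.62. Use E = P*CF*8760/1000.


E = 9.7 * 0.62 * 8760 / 1000 = 52.6826 GWh


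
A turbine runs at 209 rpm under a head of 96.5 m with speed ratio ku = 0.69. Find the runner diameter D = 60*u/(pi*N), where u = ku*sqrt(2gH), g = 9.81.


u = 0.69 * sqrt(2*9.81*96.5) = 30.0236 m/s
D = 60 * 30.0236 / (pi * 209) = 2.7436 m


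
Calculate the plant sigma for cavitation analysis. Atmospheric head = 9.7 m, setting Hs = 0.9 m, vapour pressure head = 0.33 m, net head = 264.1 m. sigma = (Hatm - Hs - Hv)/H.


sigma = (9.7 - 0.9 - 0.33) / 264.1 = 0.0321


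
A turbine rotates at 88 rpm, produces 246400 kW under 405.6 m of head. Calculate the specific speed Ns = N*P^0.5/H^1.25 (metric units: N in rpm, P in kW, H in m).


Ns = 88 * 246400^0.5 / 405.6^1.25 = 23.9983


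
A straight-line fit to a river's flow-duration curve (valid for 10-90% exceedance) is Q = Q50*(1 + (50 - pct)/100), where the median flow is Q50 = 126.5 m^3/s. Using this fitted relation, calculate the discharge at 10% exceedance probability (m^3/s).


Q = 126.5 * (1 + (50 - 10)/100) = 177.1000 m^3/s


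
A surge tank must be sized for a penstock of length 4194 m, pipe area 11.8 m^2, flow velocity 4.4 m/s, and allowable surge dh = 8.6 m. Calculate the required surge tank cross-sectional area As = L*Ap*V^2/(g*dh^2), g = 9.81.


As = 4194 * 11.8 * 4.4^2 / (9.81 * 8.6^2) = 1320.5349 m^2
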